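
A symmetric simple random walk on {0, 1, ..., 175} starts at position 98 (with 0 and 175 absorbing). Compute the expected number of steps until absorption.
E[τ | X_0 = 98] = 7546

Let v_k = E[τ | X_0 = k]. Boundary: v_0 = v_175 = 0. Recurrence: v_k = 1 + (v_{k-1} + v_{k+1})/2 for 1 ≤ k ≤ 174. The particular solution to v_k − (v_{k-1} + v_{k+1})/2 = 1 is v_k = −k^2. Adding homogeneous solution A + B k and matching boundaries gives v_k = k (175 − k). Substituting k = 98: v_98 = 98 · 77 = 7546.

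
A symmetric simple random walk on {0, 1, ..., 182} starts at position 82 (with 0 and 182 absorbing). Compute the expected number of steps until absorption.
E[τ | X_0 = 82] = 8200

Let v_k = E[τ | X_0 = k]. Boundary: v_0 = v_182 = 0. Recurrence: v_k = 1 + (v_{k-1} + v_{k+1})/2 for 1 ≤ k ≤ 181. The particular solution to v_k − (v_{k-1} + v_{k+1})/2 = 1 is v_k = −k^2. Adding homogeneous solution A + B k and matching boundaries gives v_k = k (182 − k). Substituting k = 82: v_82 = 82 · 100 = 8200.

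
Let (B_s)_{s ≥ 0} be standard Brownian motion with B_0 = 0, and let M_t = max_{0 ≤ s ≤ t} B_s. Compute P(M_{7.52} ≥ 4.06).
P(M_{7.52} ≥ 4.06) = 2·P(B_{7.52} ≥ 4.06) = 2(1 − Φ(4.06/√7.52)) ≈ 0.1387

By the reflection principle for Brownian motion, P(M_t ≥ a) = 2 · P(B_t ≥ a) for a ≥ 0. Since B_t ~ N(0, t), P(B_t ≥ 4.06) = 1 − Φ(4.06/√t) = 1 − Φ(4.06/√7.52) = 1 − Φ(1.4805). So
  P(M_{7.52} ≥ 4.06) = 2(1 − Φ(1.4805)) ≈ 0.1387.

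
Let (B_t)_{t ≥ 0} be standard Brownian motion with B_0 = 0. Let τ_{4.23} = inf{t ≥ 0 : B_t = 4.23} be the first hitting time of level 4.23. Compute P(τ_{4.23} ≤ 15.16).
P(τ_{4.23} ≤ 15.16) = 2(1 − Φ(4.23/√15.16)) = 2(1 − Φ(1.0864)) ≈ 0.2773

By the reflection principle for standard BM, P(τ_b ≤ t) = 2 · P(B_t ≥ b). Since B_t ~ N(0, t), P(B_t ≥ 4.23) = 1 − Φ(4.23/√t) = 1 − Φ(4.23/√15.16) = 1 − Φ(1.0864) ≈ 0.13865. Doubling: P(τ_{4.23} ≤ 15.16) ≈ 2 · 0.13865 = 0.27730 ≈ 0.2773.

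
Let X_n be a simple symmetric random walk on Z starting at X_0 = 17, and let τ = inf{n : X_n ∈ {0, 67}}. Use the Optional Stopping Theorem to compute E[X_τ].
E[X_τ] = 17

X_n is a martingale and τ is a bounded-mean stopping time (indeed τ is finite a.s. with bounded expectation since the walk is in a bounded region). By the OST, E[X_τ] = E[X_0] = 17. Equivalently: E[X_τ] = 67 · P(hit 67 first) + 0 · P(hit 0 first) = 67 · (17/67) = 17.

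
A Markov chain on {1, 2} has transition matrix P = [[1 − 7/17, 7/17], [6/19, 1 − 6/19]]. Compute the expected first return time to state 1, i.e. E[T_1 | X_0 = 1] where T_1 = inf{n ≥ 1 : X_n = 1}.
E[T_1 | X_0 = 1] = 1/π_1 = 235/102

For an irreducible recurrent Markov chain with stationary distribution π, E[T_i | X_0 = i] = 1/π_i (Kac's formula). Here π_1 = (6/19)/(7/17 + 6/19) = (6/19)/(235/323) = 102/235, so E[T_1 | X_0 = 1] = 1/π_1 = (7/17 + 6/19)/(6/19) = (235/323)/(6/19) = 235/102.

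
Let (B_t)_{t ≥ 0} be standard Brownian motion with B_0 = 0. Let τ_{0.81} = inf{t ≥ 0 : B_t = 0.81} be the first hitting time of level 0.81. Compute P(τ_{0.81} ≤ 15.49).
P(τ_{0.81} ≤ 15.49) = 2(1 − Φ(0.81/√15.49)) = 2(1 − Φ(0.2058)) ≈ 0.8369

By the reflection principle for standard BM, P(τ_b ≤ t) = 2 · P(B_t ≥ b). Since B_t ~ N(0, t), P(B_t ≥ 0.81) = 1 − Φ(0.81/√t) = 1 − Φ(0.81/√15.49) = 1 − Φ(0.2058) ≈ 0.41847. Doubling: P(τ_{0.81} ≤ 15.49) ≈ 2 · 0.41847 = 0.83694 ≈ 0.8369.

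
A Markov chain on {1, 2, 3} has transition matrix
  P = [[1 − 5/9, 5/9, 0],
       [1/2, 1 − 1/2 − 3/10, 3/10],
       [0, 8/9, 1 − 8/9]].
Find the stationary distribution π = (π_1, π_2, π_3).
π = (72/179, 80/179, 27/179)

This is a birth-death chain on three states, which satisfies detailed balance: π_1 · P_{12} = π_2 · P_{21} and π_2 · P_{23} = π_3 · P_{32}.
From π_1 · 5/9 = π_2 · 1/2: π_2/π_1 = (5/9)/(1/2) = 10/9.
From π_2 · 3/10 = π_3 · 8/9: π_3/π_2 = (3/10)/(8/9) = 27/80.
Take π_1 proportional to 1; then unnormalized π = (1, 10/9, 3/8). Normalize by dividing by the sum 179/72:
  π = (72/179, 80/179, 27/179).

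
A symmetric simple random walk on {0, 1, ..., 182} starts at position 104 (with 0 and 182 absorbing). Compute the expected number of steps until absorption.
E[τ | X_0 = 104] = 8112

Let v_k = E[τ | X_0 = k]. Boundary: v_0 = v_182 = 0. Recurrence: v_k = 1 + (v_{k-1} + v_{k+1})/2 for 1 ≤ k ≤ 181. The particular solution to v_k − (v_{k-1} + v_{k+1})/2 = 1 is v_k = −k^2. Adding homogeneous solution A + B k and matching boundaries gives v_k = k (182 − k). Substituting k = 104: v_104 = 104 · 78 = 8112.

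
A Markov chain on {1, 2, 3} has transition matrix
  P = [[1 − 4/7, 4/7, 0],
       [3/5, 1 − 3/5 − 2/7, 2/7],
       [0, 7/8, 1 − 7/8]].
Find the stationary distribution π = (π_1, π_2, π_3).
π = (1029/2329, 980/2329, 320/2329)

This is a birth-death chain on three states, which satisfies detailed balance: π_1 · P_{12} = π_2 · P_{21} and π_2 · P_{23} = π_3 · P_{32}.
From π_1 · 4/7 = π_2 · 3/5: π_2/π_1 = (4/7)/(3/5) = 20/21.
From π_2 · 2/7 = π_3 · 7/8: π_3/π_2 = (2/7)/(7/8) = 16/49.
Take π_1 proportional to 1; then unnormalized π = (1, 20/21, 320/1029). Normalize by dividing by the sum 2329/1029:
  π = (1029/2329, 980/2329, 320/2329).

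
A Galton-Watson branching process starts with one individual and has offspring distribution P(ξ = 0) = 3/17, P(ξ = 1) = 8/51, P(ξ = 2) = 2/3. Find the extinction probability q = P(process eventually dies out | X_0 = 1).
q = 9/34

The pgf is f(s) = 3/17 + 8/51·s + 2/3·s². The extinction probability q is the smallest fixed point of f in [0, 1]. Setting s = f(s):
  2/3·s² + (8/51 − 1)·s + 3/17 = 0
  2/3·s² − (3/17 + 2/3)·s + 3/17 = 0
which factors as (s − 1)·(2/3·s − 3/17) = 0, giving roots s = 1 and s = (3/17)/(2/3) = 9/34.
Mean offspring μ = 8/51 + 2·2/3 = 76/51 > 1 (supercritical), so q < 1. The extinction probability is the smaller root: q = (3/17)/(2/3) = 9/34.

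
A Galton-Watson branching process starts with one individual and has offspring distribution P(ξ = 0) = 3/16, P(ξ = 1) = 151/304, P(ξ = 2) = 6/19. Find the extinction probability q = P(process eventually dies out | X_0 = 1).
q = 19/32

The pgf is f(s) = 3/16 + 151/304·s + 6/19·s². The extinction probability q is the smallest fixed point of f in [0, 1]. Setting s = f(s):
  6/19·s² + (151/304 − 1)·s + 3/16 = 0
  6/19·s² − (3/16 + 6/19)·s + 3/16 = 0
which factors as (s − 1)·(6/19·s − 3/16) = 0, giving roots s = 1 and s = (3/16)/(6/19) = 19/32.
Mean offspring μ = 151/304 + 2·6/19 = 343/304 > 1 (supercritical), so q < 1. The extinction probability is the smaller root: q = (3/16)/(6/19) = 19/32.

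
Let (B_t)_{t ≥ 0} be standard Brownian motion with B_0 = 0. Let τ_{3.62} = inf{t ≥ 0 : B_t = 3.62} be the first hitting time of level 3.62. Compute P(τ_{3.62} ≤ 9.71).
P(τ_{3.62} ≤ 9.71) = 2(1 − Φ(3.62/√9.71)) = 2(1 − Φ(1.1617)) ≈ 0.2454

By the reflection principle for standard BM, P(τ_b ≤ t) = 2 · P(B_t ≥ b). Since B_t ~ N(0, t), P(B_t ≥ 3.62) = 1 − Φ(3.62/√t) = 1 − Φ(3.62/√9.71) = 1 − Φ(1.1617) ≈ 0.12268. Doubling: P(τ_{3.62} ≤ 9.71) ≈ 2 · 0.12268 = 0.24536 ≈ 0.2454.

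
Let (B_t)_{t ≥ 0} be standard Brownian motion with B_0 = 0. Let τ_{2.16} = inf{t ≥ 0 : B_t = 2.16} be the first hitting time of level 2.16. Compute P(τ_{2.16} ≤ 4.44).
P(τ_{2.16} ≤ 4.44) = 2(1 − Φ(2.16/√4.44)) = 2(1 − Φ(1.0251)) ≈ 0.3053

By the reflection principle for standard BM, P(τ_b ≤ t) = 2 · P(B_t ≥ b). Since B_t ~ N(0, t), P(B_t ≥ 2.16) = 1 − Φ(2.16/√t) = 1 − Φ(2.16/√4.44) = 1 − Φ(1.0251) ≈ 0.15266. Doubling: P(τ_{2.16} ≤ 4.44) ≈ 2 · 0.15266 = 0.30532 ≈ 0.3053.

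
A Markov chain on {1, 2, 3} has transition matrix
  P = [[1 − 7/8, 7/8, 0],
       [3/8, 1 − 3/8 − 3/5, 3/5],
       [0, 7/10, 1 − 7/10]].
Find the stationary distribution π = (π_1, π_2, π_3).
π = (3/16, 7/16, 3/8)

This is a birth-death chain on three states, which satisfies detailed balance: π_1 · P_{12} = π_2 · P_{21} and π_2 · P_{23} = π_3 · P_{32}.
From π_1 · 7/8 = π_2 · 3/8: π_2/π_1 = (7/8)/(3/8) = 7/3.
From π_2 · 3/5 = π_3 · 7/10: π_3/π_2 = (3/5)/(7/10) = 6/7.
Take π_1 proportional to 1; then unnormalized π = (1, 7/3, 2). Normalize by dividing by the sum 16/3:
  π = (3/16, 7/16, 3/8).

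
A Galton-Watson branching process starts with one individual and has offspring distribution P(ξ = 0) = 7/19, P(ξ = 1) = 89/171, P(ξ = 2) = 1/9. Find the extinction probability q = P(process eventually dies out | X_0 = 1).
q = 1

Mean offspring μ = 0·7/19 + 1·89/171 + 2·1/9 = 127/171 ≤ 1. For μ ≤ 1 with offspring not concentrated at 1, the Galton-Watson process goes extinct almost surely, so q = 1.
(Algebraic check: The pgf is f(s) = 7/19 + 89/171·s + 1/9·s². The extinction probability q is the smallest fixed point of f in [0, 1]. Setting s = f(s):
  1/9·s² + (89/171 − 1)·s + 7/19 = 0
  1/9·s² − (7/19 + 1/9)·s + 7/19 = 0
which factors as (s − 1)·(1/9·s − 7/19) = 0, giving roots s = 1 and s = (7/19)/(1/9) = 63/19. Since 63/19 ≥ 1, the smallest root in [0, 1] is s = 1.)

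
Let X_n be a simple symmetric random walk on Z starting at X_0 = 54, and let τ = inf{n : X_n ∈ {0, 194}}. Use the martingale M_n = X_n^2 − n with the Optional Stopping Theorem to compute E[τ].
E[τ] = 7560

M_n = X_n^2 − n is a martingale (since E[X_{n+1}^2 | F_n] = X_n^2 + 1). By OST (τ has finite mean in a bounded region), E[M_τ] = E[M_0] = X_0^2 − 0 = 54^2 = 2916. Also E[M_τ] = E[X_τ^2] − E[τ]. The walk exits at 0 or 194, with P(hit 194 first) = 54/194, so E[X_τ^2] = 194^2 · 54/194 + 0 = 10476. Thus E[τ] = E[X_τ^2] − E[M_τ] = 10476 − 2916 = 7560 = 54(194 − 54) = 7560.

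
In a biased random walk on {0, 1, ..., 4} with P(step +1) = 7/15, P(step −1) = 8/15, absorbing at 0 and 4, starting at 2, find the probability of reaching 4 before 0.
P(hit 4 before 0) = (1 − (8/7)^2) / (1 − (8/7)^4) = 49/113

Let u_k denote P(reach 4 before 0 | start at k). Boundary: u_0 = 0, u_4 = 1. Recurrence: u_k = 7/15·u_{k+1} + 8/15·u_{k-1} for 1 ≤ k ≤ 3. Try u_k = A + B·r^k with r = q/p = (8/15)/(7/15) = 8/7. Substitution satisfies the recurrence; boundary conditions give:
  u_k = (1 − r^k) / (1 − r^N) = (1 − (8/7)^2) / (1 − (8/7)^4) = 49/113.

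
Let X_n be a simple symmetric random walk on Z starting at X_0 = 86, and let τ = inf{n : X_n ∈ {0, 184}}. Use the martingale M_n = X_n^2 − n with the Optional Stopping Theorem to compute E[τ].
E[τ] = 8428

M_n = X_n^2 − n is a martingale (since E[X_{n+1}^2 | F_n] = X_n^2 + 1). By OST (τ has finite mean in a bounded region), E[M_τ] = E[M_0] = X_0^2 − 0 = 86^2 = 7396. Also E[M_τ] = E[X_τ^2] − E[τ]. The walk exits at 0 or 184, with P(hit 184 first) = 86/184, so E[X_τ^2] = 184^2 · 86/184 + 0 = 15824. Thus E[τ] = E[X_τ^2] − E[M_τ] = 15824 − 7396 = 8428 = 86(184 − 86) = 8428.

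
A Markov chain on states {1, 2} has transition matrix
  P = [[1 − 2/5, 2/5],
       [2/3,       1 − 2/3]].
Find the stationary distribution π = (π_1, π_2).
π_1 = 5/8, π_2 = 3/8

Solve πP = π with π_1 + π_2 = 1. From πP = π: π_1 · (1 − 2/5) + π_2 · 2/3 = π_1 ⇒ π_2 · 2/3 = π_1 · 2/5 ⇒ π_2/π_1 = (2/5)/(2/3) = 3/5. Together with π_1 + π_2 = 1:
  π_1 = (2/3)/(2/5 + 2/3) = (2/3)/(16/15) = 5/8,
  π_2 = (2/5)/(2/5 + 2/3) = (2/5)/(16/15) = 3/8.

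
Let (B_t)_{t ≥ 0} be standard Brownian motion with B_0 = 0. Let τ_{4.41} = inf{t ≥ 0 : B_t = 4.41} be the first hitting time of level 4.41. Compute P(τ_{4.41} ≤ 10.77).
P(τ_{4.41} ≤ 10.77) = 2(1 − Φ(4.41/√10.77)) = 2(1 − Φ(1.3438)) ≈ 0.1790

By the reflection principle for standard BM, P(τ_b ≤ t) = 2 · P(B_t ≥ b). Since B_t ~ N(0, t), P(B_t ≥ 4.41) = 1 − Φ(4.41/√t) = 1 − Φ(4.41/√10.77) = 1 − Φ(1.3438) ≈ 0.08951. Doubling: P(τ_{4.41} ≤ 10.77) ≈ 2 · 0.08951 = 0.17902 ≈ 0.1790.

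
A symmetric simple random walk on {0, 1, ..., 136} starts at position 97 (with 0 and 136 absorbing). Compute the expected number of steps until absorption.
E[τ | X_0 = 97] = 3783

Let v_k = E[τ | X_0 = k]. Boundary: v_0 = v_136 = 0. Recurrence: v_k = 1 + (v_{k-1} + v_{k+1})/2 for 1 ≤ k ≤ 135. The particular solution to v_k − (v_{k-1} + v_{k+1})/2 = 1 is v_k = −k^2. Adding homogeneous solution A + B k and matching boundaries gives v_k = k (136 − k). Substituting k = 97: v_97 = 97 · 39 = 3783.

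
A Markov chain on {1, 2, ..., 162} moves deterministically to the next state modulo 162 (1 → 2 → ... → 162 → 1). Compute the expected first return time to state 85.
E[T_85 | X_0 = 85] = 162

The chain cycles deterministically, so starting at state 85 it returns in exactly 162 steps. Equivalently, the stationary distribution is uniform π_j = 1/162 for every state j, so by Kac's formula E[T_85] = 1/π_85 = 162.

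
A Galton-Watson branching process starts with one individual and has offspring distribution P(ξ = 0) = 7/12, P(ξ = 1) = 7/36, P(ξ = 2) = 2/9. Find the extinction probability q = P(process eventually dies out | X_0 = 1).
q = 1

Mean offspring μ = 0·7/12 + 1·7/36 + 2·2/9 = 23/36 ≤ 1. For μ ≤ 1 with offspring not concentrated at 1, the Galton-Watson process goes extinct almost surely, so q = 1.
(Algebraic check: The pgf is f(s) = 7/12 + 7/36·s + 2/9·s². The extinction probability q is the smallest fixed point of f in [0, 1]. Setting s = f(s):
  2/9·s² + (7/36 − 1)·s + 7/12 = 0
  2/9·s² − (7/12 + 2/9)·s + 7/12 = 0
which factors as (s − 1)·(2/9·s − 7/12) = 0, giving roots s = 1 and s = (7/12)/(2/9) = 21/8. Since 21/8 ≥ 1, the smallest root in [0, 1] is s = 1.)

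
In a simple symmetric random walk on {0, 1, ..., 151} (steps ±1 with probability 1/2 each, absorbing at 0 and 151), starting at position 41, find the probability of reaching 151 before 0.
P(hit 151 before 0) = 41/151

Let u_k = P(hit 151 before 0 | start at k). Then u_0 = 0, u_151 = 1, and u_k = u_{k-1}/2 + u_{k+1}/2 for 1 ≤ k ≤ 150. This harmonic recurrence is solved by u_k = k/151, giving u_41 = 41/151.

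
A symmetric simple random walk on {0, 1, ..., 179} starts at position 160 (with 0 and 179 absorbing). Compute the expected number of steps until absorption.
E[τ | X_0 = 160] = 3040

Let v_k = E[τ | X_0 = k]. Boundary: v_0 = v_179 = 0. Recurrence: v_k = 1 + (v_{k-1} + v_{k+1})/2 for 1 ≤ k ≤ 178. The particular solution to v_k − (v_{k-1} + v_{k+1})/2 = 1 is v_k = −k^2. Adding homogeneous solution A + B k and matching boundaries gives v_k = k (179 − k). Substituting k = 160: v_160 = 160 · 19 = 3040.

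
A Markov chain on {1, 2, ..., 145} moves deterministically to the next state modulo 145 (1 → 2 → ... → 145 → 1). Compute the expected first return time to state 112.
E[T_112 | X_0 = 112] = 145

The chain cycles deterministically, so starting at state 112 it returns in exactly 145 steps. Equivalently, the stationary distribution is uniform π_j = 1/145 for every state j, so by Kac's formula E[T_112] = 1/π_112 = 145.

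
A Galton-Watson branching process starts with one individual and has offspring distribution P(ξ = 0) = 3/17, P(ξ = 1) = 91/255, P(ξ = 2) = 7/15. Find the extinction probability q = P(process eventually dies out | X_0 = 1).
q = 45/119

The pgf is f(s) = 3/17 + 91/255·s + 7/15·s². The extinction probability q is the smallest fixed point of f in [0, 1]. Setting s = f(s):
  7/15·s² + (91/255 − 1)·s + 3/17 = 0
  7/15·s² − (3/17 + 7/15)·s + 3/17 = 0
which factors as (s − 1)·(7/15·s − 3/17) = 0, giving roots s = 1 and s = (3/17)/(7/15) = 45/119.
Mean offspring μ = 91/255 + 2·7/15 = 329/255 > 1 (supercritical), so q < 1. The extinction probability is the smaller root: q = (3/17)/(7/15) = 45/119.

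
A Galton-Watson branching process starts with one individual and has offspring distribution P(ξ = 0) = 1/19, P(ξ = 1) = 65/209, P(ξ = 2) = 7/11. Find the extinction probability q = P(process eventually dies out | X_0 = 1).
q = 11/133

The pgf is f(s) = 1/19 + 65/209·s + 7/11·s². The extinction probability q is the smallest fixed point of f in [0, 1]. Setting s = f(s):
  7/11·s² + (65/209 − 1)·s + 1/19 = 0
  7/11·s² − (1/19 + 7/11)·s + 1/19 = 0
which factors as (s − 1)·(7/11·s − 1/19) = 0, giving roots s = 1 and s = (1/19)/(7/11) = 11/133.
Mean offspring μ = 65/209 + 2·7/11 = 331/209 > 1 (supercritical), so q < 1. The extinction probability is the smaller root: q = (1/19)/(7/11) = 11/133.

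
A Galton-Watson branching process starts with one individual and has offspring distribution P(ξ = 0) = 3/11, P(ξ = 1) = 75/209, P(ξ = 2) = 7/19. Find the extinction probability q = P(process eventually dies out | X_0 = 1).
q = 57/77

The pgf is f(s) = 3/11 + 75/209·s + 7/19·s². The extinction probability q is the smallest fixed point of f in [0, 1]. Setting s = f(s):
  7/19·s² + (75/209 − 1)·s + 3/11 = 0
  7/19·s² − (3/11 + 7/19)·s + 3/11 = 0
which factors as (s − 1)·(7/19·s − 3/11) = 0, giving roots s = 1 and s = (3/11)/(7/19) = 57/77.
Mean offspring μ = 75/209 + 2·7/19 = 229/209 > 1 (supercritical), so q < 1. The extinction probability is the smaller root: q = (3/11)/(7/19) = 57/77.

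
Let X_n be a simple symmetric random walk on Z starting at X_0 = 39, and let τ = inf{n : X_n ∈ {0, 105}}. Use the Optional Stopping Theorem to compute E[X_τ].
E[X_τ] = 39

X_n is a martingale and τ is a bounded-mean stopping time (indeed τ is finite a.s. with bounded expectation since the walk is in a bounded region). By the OST, E[X_τ] = E[X_0] = 39. Equivalently: E[X_τ] = 105 · P(hit 105 first) + 0 · P(hit 0 first) = 105 · (39/105) = 39.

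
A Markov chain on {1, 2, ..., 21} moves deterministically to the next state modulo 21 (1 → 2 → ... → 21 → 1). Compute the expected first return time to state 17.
E[T_17 | X_0 = 17] = 21

The chain cycles deterministically, so starting at state 17 it returns in exactly 21 steps. Equivalently, the stationary distribution is uniform π_j = 1/21 for every state j, so by Kac's formula E[T_17] = 1/π_17 = 21.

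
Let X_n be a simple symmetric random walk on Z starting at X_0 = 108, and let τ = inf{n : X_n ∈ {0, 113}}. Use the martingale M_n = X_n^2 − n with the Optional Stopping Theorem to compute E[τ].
E[τ] = 540

M_n = X_n^2 − n is a martingale (since E[X_{n+1}^2 | F_n] = X_n^2 + 1). By OST (τ has finite mean in a bounded region), E[M_τ] = E[M_0] = X_0^2 − 0 = 108^2 = 11664. Also E[M_τ] = E[X_τ^2] − E[τ]. The walk exits at 0 or 113, with P(hit 113 first) = 108/113, so E[X_τ^2] = 113^2 · 108/113 + 0 = 12204. Thus E[τ] = E[X_τ^2] − E[M_τ] = 12204 − 11664 = 540 = 108(113 − 108) = 540.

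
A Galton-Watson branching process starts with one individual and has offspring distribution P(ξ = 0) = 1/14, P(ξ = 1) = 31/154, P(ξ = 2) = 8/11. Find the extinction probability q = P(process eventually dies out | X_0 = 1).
q = 11/112

The pgf is f(s) = 1/14 + 31/154·s + 8/11·s². The extinction probability q is the smallest fixed point of f in [0, 1]. Setting s = f(s):
  8/11·s² + (31/154 − 1)·s + 1/14 = 0
  8/11·s² − (1/14 + 8/11)·s + 1/14 = 0
which factors as (s − 1)·(8/11·s − 1/14) = 0, giving roots s = 1 and s = (1/14)/(8/11) = 11/112.
Mean offspring μ = 31/154 + 2·8/11 = 255/154 > 1 (supercritical), so q < 1. The extinction probability is the smaller root: q = (1/14)/(8/11) = 11/112.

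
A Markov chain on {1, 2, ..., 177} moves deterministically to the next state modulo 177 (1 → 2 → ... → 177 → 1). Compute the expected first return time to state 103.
E[T_103 | X_0 = 103] = 177

The chain cycles deterministically, so starting at state 103 it returns in exactly 177 steps. Equivalently, the stationary distribution is uniform π_j = 1/177 for every state j, so by Kac's formula E[T_103] = 1/π_103 = 177.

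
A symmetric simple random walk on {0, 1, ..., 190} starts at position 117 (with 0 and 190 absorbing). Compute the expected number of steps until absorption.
E[τ | X_0 = 117] = 8541

Let v_k = E[τ | X_0 = k]. Boundary: v_0 = v_190 = 0. Recurrence: v_k = 1 + (v_{k-1} + v_{k+1})/2 for 1 ≤ k ≤ 189. The particular solution to v_k − (v_{k-1} + v_{k+1})/2 = 1 is v_k = −k^2. Adding homogeneous solution A + B k and matching boundaries gives v_k = k (190 − k). Substituting k = 117: v_117 = 117 · 73 = 8541.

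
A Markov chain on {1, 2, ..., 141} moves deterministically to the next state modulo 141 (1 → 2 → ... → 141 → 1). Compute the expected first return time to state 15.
E[T_15 | X_0 = 15] = 141

The chain cycles deterministically, so starting at state 15 it returns in exactly 141 steps. Equivalently, the stationary distribution is uniform π_j = 1/141 for every state j, so by Kac's formula E[T_15] = 1/π_15 = 141.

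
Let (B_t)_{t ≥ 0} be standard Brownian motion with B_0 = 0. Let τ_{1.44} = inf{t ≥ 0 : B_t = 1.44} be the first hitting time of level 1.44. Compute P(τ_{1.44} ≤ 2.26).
P(τ_{1.44} ≤ 2.26) = 2(1 − Φ(1.44/√2.26)) = 2(1 − Φ(0.9579)) ≈ 0.3381

By the reflection principle for standard BM, P(τ_b ≤ t) = 2 · P(B_t ≥ b). Since B_t ~ N(0, t), P(B_t ≥ 1.44) = 1 − Φ(1.44/√t) = 1 − Φ(1.44/√2.26) = 1 − Φ(0.9579) ≈ 0.16906. Doubling: P(τ_{1.44} ≤ 2.26) ≈ 2 · 0.16906 = 0.33812 ≈ 0.3381.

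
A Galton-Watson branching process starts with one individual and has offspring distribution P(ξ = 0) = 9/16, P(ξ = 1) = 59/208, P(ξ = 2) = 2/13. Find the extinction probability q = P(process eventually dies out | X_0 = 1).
q = 1

Mean offspring μ = 0·9/16 + 1·59/208 + 2·2/13 = 123/208 ≤ 1. For μ ≤ 1 with offspring not concentrated at 1, the Galton-Watson process goes extinct almost surely, so q = 1.
(Algebraic check: The pgf is f(s) = 9/16 + 59/208·s + 2/13·s². The extinction probability q is the smallest fixed point of f in [0, 1]. Setting s = f(s):
  2/13·s² + (59/208 − 1)·s + 9/16 = 0
  2/13·s² − (9/16 + 2/13)·s + 9/16 = 0
which factors as (s − 1)·(2/13·s − 9/16) = 0, giving roots s = 1 and s = (9/16)/(2/13) = 117/32. Since 117/32 ≥ 1, the smallest root in [0, 1] is s = 1.)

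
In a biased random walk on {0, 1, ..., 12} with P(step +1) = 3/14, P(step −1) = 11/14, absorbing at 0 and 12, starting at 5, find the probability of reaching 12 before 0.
P(hit 12 before 0) = (1 − (11/3)^5) / (1 − (11/3)^12) = 43960887/392303480660

Let u_k denote P(reach 12 before 0 | start at k). Boundary: u_0 = 0, u_12 = 1. Recurrence: u_k = 3/14·u_{k+1} + 11/14·u_{k-1} for 1 ≤ k ≤ 11. Try u_k = A + B·r^k with r = q/p = (11/14)/(3/14) = 11/3. Substitution satisfies the recurrence; boundary conditions give:
  u_k = (1 − r^k) / (1 − r^N) = (1 − (11/3)^5) / (1 − (11/3)^12) = 43960887/392303480660.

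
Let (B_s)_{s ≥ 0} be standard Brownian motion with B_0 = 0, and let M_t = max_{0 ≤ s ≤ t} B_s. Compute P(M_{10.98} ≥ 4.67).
P(M_{10.98} ≥ 4.67) = 2·P(B_{10.98} ≥ 4.67) = 2(1 − Φ(4.67/√10.98)) ≈ 0.1587

By the reflection principle for Brownian motion, P(M_t ≥ a) = 2 · P(B_t ≥ a) for a ≥ 0. Since B_t ~ N(0, t), P(B_t ≥ 4.67) = 1 − Φ(4.67/√t) = 1 − Φ(4.67/√10.98) = 1 − Φ(1.4093). So
  P(M_{10.98} ≥ 4.67) = 2(1 − Φ(1.4093)) ≈ 0.1587.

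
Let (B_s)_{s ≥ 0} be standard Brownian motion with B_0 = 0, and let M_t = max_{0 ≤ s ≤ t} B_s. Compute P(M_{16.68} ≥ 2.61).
P(M_{16.68} ≥ 2.61) = 2·P(B_{16.68} ≥ 2.61) = 2(1 − Φ(2.61/√16.68)) ≈ 0.5228

By the reflection principle for Brownian motion, P(M_t ≥ a) = 2 · P(B_t ≥ a) for a ≥ 0. Since B_t ~ N(0, t), P(B_t ≥ 2.61) = 1 − Φ(2.61/√t) = 1 − Φ(2.61/√16.68) = 1 − Φ(0.6391). So
  P(M_{16.68} ≥ 2.61) = 2(1 − Φ(0.6391)) ≈ 0.5228.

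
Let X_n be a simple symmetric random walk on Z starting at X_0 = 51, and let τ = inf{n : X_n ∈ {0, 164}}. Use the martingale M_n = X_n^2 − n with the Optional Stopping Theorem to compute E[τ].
E[τ] = 5763

M_n = X_n^2 − n is a martingale (since E[X_{n+1}^2 | F_n] = X_n^2 + 1). By OST (τ has finite mean in a bounded region), E[M_τ] = E[M_0] = X_0^2 − 0 = 51^2 = 2601. Also E[M_τ] = E[X_τ^2] − E[τ]. The walk exits at 0 or 164, with P(hit 164 first) = 51/164, so E[X_τ^2] = 164^2 · 51/164 + 0 = 8364. Thus E[τ] = E[X_τ^2] − E[M_τ] = 8364 − 2601 = 5763 = 51(164 − 51) = 5763.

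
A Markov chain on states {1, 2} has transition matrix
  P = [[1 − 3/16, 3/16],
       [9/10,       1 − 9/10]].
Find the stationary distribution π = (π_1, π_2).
π_1 = 24/29, π_2 = 5/29

Solve πP = π with π_1 + π_2 = 1. From πP = π: π_1 · (1 − 3/16) + π_2 · 9/10 = π_1 ⇒ π_2 · 9/10 = π_1 · 3/16 ⇒ π_2/π_1 = (3/16)/(9/10) = 5/24. Together with π_1 + π_2 = 1:
  π_1 = (9/10)/(3/16 + 9/10) = (9/10)/(87/80) = 24/29,
  π_2 = (3/16)/(3/16 + 9/10) = (3/16)/(87/80) = 5/29.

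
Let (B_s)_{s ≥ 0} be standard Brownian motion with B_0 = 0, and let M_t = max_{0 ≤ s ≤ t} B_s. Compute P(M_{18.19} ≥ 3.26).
P(M_{18.19} ≥ 3.26) = 2·P(B_{18.19} ≥ 3.26) = 2(1 − Φ(3.26/√18.19)) ≈ 0.4446

By the reflection principle for Brownian motion, P(M_t ≥ a) = 2 · P(B_t ≥ a) for a ≥ 0. Since B_t ~ N(0, t), P(B_t ≥ 3.26) = 1 − Φ(3.26/√t) = 1 − Φ(3.26/√18.19) = 1 − Φ(0.7644). So
  P(M_{18.19} ≥ 3.26) = 2(1 − Φ(0.7644)) ≈ 0.4446.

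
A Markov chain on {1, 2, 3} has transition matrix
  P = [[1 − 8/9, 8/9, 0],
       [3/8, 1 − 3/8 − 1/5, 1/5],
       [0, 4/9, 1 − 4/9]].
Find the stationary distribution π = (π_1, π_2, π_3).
π = (135/599, 320/599, 144/599)

This is a birth-death chain on three states, which satisfies detailed balance: π_1 · P_{12} = π_2 · P_{21} and π_2 · P_{23} = π_3 · P_{32}.
From π_1 · 8/9 = π_2 · 3/8: π_2/π_1 = (8/9)/(3/8) = 64/27.
From π_2 · 1/5 = π_3 · 4/9: π_3/π_2 = (1/5)/(4/9) = 9/20.
Take π_1 proportional to 1; then unnormalized π = (1, 64/27, 16/15). Normalize by dividing by the sum 599/135:
  π = (135/599, 320/599, 144/599).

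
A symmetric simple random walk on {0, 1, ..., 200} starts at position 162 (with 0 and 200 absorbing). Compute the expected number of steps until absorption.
E[τ | X_0 = 162] = 6156

Let v_k = E[τ | X_0 = k]. Boundary: v_0 = v_200 = 0. Recurrence: v_k = 1 + (v_{k-1} + v_{k+1})/2 for 1 ≤ k ≤ 199. The particular solution to v_k − (v_{k-1} + v_{k+1})/2 = 1 is v_k = −k^2. Adding homogeneous solution A + B k and matching boundaries gives v_k = k (200 − k). Substituting k = 162: v_162 = 162 · 38 = 6156.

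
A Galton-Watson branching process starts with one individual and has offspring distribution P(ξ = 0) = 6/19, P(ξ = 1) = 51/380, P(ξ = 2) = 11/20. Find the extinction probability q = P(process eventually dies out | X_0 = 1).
q = 120/209

The pgf is f(s) = 6/19 + 51/380·s + 11/20·s². The extinction probability q is the smallest fixed point of f in [0, 1]. Setting s = f(s):
  11/20·s² + (51/380 − 1)·s + 6/19 = 0
  11/20·s² − (6/19 + 11/20)·s + 6/19 = 0
which factors as (s − 1)·(11/20·s − 6/19) = 0, giving roots s = 1 and s = (6/19)/(11/20) = 120/209.
Mean offspring μ = 51/380 + 2·11/20 = 469/380 > 1 (supercritical), so q < 1. The extinction probability is the smaller root: q = (6/19)/(11/20) = 120/209.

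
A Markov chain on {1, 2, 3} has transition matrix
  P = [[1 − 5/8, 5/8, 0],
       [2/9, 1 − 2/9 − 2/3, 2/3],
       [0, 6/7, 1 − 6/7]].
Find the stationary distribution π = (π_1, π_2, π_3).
π = (1/6, 15/32, 35/96)

This is a birth-death chain on three states, which satisfies detailed balance: π_1 · P_{12} = π_2 · P_{21} and π_2 · P_{23} = π_3 · P_{32}.
From π_1 · 5/8 = π_2 · 2/9: π_2/π_1 = (5/8)/(2/9) = 45/16.
From π_2 · 2/3 = π_3 · 6/7: π_3/π_2 = (2/3)/(6/7) = 7/9.
Take π_1 proportional to 1; then unnormalized π = (1, 45/16, 35/16). Normalize by dividing by the sum 6:
  π = (1/6, 15/32, 35/96).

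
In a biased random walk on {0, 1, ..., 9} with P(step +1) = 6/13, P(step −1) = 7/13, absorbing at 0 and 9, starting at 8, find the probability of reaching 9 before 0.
P(hit 9 before 0) = (1 − (7/6)^8) / (1 − (7/6)^9) = 24511110/30275911

Let u_k denote P(reach 9 before 0 | start at k). Boundary: u_0 = 0, u_9 = 1. Recurrence: u_k = 6/13·u_{k+1} + 7/13·u_{k-1} for 1 ≤ k ≤ 8. Try u_k = A + B·r^k with r = q/p = (7/13)/(6/13) = 7/6. Substitution satisfies the recurrence; boundary conditions give:
  u_k = (1 − r^k) / (1 − r^N) = (1 − (7/6)^8) / (1 − (7/6)^9) = 24511110/30275911.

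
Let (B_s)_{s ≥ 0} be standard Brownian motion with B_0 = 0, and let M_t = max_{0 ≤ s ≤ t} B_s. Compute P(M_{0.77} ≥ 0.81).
P(M_{0.77} ≥ 0.81) = 2·P(B_{0.77} ≥ 0.81) = 2(1 − Φ(0.81/√0.77)) ≈ 0.3560

By the reflection principle for Brownian motion, P(M_t ≥ a) = 2 · P(B_t ≥ a) for a ≥ 0. Since B_t ~ N(0, t), P(B_t ≥ 0.81) = 1 − Φ(0.81/√t) = 1 − Φ(0.81/√0.77) = 1 − Φ(0.9231). So
  P(M_{0.77} ≥ 0.81) = 2(1 − Φ(0.9231)) ≈ 0.3560.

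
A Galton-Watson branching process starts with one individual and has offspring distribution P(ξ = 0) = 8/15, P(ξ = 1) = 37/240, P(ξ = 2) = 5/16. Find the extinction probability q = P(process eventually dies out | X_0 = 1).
q = 1

Mean offspring μ = 0·8/15 + 1·37/240 + 2·5/16 = 187/240 ≤ 1. For μ ≤ 1 with offspring not concentrated at 1, the Galton-Watson process goes extinct almost surely, so q = 1.
(Algebraic check: The pgf is f(s) = 8/15 + 37/240·s + 5/16·s². The extinction probability q is the smallest fixed point of f in [0, 1]. Setting s = f(s):
  5/16·s² + (37/240 − 1)·s + 8/15 = 0
  5/16·s² − (8/15 + 5/16)·s + 8/15 = 0
which factors as (s − 1)·(5/16·s − 8/15) = 0, giving roots s = 1 and s = (8/15)/(5/16) = 128/75. Since 128/75 ≥ 1, the smallest root in [0, 1] is s = 1.)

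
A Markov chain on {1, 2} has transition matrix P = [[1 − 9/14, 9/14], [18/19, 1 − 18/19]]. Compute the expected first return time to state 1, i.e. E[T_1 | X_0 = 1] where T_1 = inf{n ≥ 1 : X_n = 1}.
E[T_1 | X_0 = 1] = 1/π_1 = 47/28

For an irreducible recurrent Markov chain with stationary distribution π, E[T_i | X_0 = i] = 1/π_i (Kac's formula). Here π_1 = (18/19)/(9/14 + 18/19) = (18/19)/(423/266) = 28/47, so E[T_1 | X_0 = 1] = 1/π_1 = (9/14 + 18/19)/(18/19) = (423/266)/(18/19) = 47/28.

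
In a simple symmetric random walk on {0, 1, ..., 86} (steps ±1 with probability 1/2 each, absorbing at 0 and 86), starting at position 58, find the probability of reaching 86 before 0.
P(hit 86 before 0) = 58/86 = 29/43

Let u_k = P(hit 86 before 0 | start at k). Then u_0 = 0, u_86 = 1, and u_k = u_{k-1}/2 + u_{k+1}/2 for 1 ≤ k ≤ 85. This harmonic recurrence is solved by u_k = k/86, giving u_58 = 58/86 = 29/43.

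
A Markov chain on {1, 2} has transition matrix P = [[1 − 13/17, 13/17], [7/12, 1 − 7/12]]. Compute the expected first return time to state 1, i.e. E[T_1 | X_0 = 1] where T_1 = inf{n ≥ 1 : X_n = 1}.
E[T_1 | X_0 = 1] = 1/π_1 = 275/119

For an irreducible recurrent Markov chain with stationary distribution π, E[T_i | X_0 = i] = 1/π_i (Kac's formula). Here π_1 = (7/12)/(13/17 + 7/12) = (7/12)/(275/204) = 119/275, so E[T_1 | X_0 = 1] = 1/π_1 = (13/17 + 7/12)/(7/12) = (275/204)/(7/12) = 275/119.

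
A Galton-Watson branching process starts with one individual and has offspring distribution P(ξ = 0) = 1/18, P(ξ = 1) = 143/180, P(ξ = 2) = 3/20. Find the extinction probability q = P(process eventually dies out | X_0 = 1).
q = 10/27

The pgf is f(s) = 1/18 + 143/180·s + 3/20·s². The extinction probability q is the smallest fixed point of f in [0, 1]. Setting s = f(s):
  3/20·s² + (143/180 − 1)·s + 1/18 = 0
  3/20·s² − (1/18 + 3/20)·s + 1/18 = 0
which factors as (s − 1)·(3/20·s − 1/18) = 0, giving roots s = 1 and s = (1/18)/(3/20) = 10/27.
Mean offspring μ = 143/180 + 2·3/20 = 197/180 > 1 (supercritical), so q < 1. The extinction probability is the smaller root: q = (1/18)/(3/20) = 10/27.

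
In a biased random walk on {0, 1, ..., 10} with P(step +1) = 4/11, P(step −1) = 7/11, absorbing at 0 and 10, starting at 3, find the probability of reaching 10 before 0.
P(hit 10 before 0) = (1 − (7/4)^3) / (1 − (7/4)^10) = 1523712/93808891

Let u_k denote P(reach 10 before 0 | start at k). Boundary: u_0 = 0, u_10 = 1. Recurrence: u_k = 4/11·u_{k+1} + 7/11·u_{k-1} for 1 ≤ k ≤ 9. Try u_k = A + B·r^k with r = q/p = (7/11)/(4/11) = 7/4. Substitution satisfies the recurrence; boundary conditions give:
  u_k = (1 − r^k) / (1 − r^N) = (1 − (7/4)^3) / (1 − (7/4)^10) = 1523712/93808891.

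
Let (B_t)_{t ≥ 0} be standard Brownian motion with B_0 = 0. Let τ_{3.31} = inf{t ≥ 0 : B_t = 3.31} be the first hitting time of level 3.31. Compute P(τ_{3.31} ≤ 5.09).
P(τ_{3.31} ≤ 5.09) = 2(1 − Φ(3.31/√5.09)) = 2(1 − Φ(1.4671)) ≈ 0.1423

By the reflection principle for standard BM, P(τ_b ≤ t) = 2 · P(B_t ≥ b). Since B_t ~ N(0, t), P(B_t ≥ 3.31) = 1 − Φ(3.31/√t) = 1 − Φ(3.31/√5.09) = 1 − Φ(1.4671) ≈ 0.07117. Doubling: P(τ_{3.31} ≤ 5.09) ≈ 2 · 0.07117 = 0.14234 ≈ 0.1423.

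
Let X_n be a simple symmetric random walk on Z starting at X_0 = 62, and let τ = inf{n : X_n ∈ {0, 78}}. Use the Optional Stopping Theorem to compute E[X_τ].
E[X_τ] = 62

X_n is a martingale and τ is a bounded-mean stopping time (indeed τ is finite a.s. with bounded expectation since the walk is in a bounded region). By the OST, E[X_τ] = E[X_0] = 62. Equivalently: E[X_τ] = 78 · P(hit 78 first) + 0 · P(hit 0 first) = 78 · (62/78) = 62.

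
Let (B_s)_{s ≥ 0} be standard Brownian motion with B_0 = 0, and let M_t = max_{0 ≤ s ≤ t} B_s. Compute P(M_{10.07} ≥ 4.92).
P(M_{10.07} ≥ 4.92) = 2·P(B_{10.07} ≥ 4.92) = 2(1 − Φ(4.92/√10.07)) ≈ 0.1210

By the reflection principle for Brownian motion, P(M_t ≥ a) = 2 · P(B_t ≥ a) for a ≥ 0. Since B_t ~ N(0, t), P(B_t ≥ 4.92) = 1 − Φ(4.92/√t) = 1 − Φ(4.92/√10.07) = 1 − Φ(1.5504). So
  P(M_{10.07} ≥ 4.92) = 2(1 − Φ(1.5504)) ≈ 0.1210.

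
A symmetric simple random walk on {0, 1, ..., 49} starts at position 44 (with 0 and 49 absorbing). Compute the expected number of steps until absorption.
E[τ | X_0 = 44] = 220

Let v_k = E[τ | X_0 = k]. Boundary: v_0 = v_49 = 0. Recurrence: v_k = 1 + (v_{k-1} + v_{k+1})/2 for 1 ≤ k ≤ 48. The particular solution to v_k − (v_{k-1} + v_{k+1})/2 = 1 is v_k = −k^2. Adding homogeneous solution A + B k and matching boundaries gives v_k = k (49 − k). Substituting k = 44: v_44 = 44 · 5 = 220.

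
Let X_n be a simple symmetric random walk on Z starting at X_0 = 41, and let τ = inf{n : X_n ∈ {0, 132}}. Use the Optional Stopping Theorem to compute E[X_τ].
E[X_τ] = 41

X_n is a martingale and τ is a bounded-mean stopping time (indeed τ is finite a.s. with bounded expectation since the walk is in a bounded region). By the OST, E[X_τ] = E[X_0] = 41. Equivalently: E[X_τ] = 132 · P(hit 132 first) + 0 · P(hit 0 first) = 132 · (41/132) = 41.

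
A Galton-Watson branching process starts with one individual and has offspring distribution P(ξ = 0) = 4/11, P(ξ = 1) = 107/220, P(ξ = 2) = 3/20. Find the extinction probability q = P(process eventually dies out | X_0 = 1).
q = 1

Mean offspring μ = 0·4/11 + 1·107/220 + 2·3/20 = 173/220 ≤ 1. For μ ≤ 1 with offspring not concentrated at 1, the Galton-Watson process goes extinct almost surely, so q = 1.
(Algebraic check: The pgf is f(s) = 4/11 + 107/220·s + 3/20·s². The extinction probability q is the smallest fixed point of f in [0, 1]. Setting s = f(s):
  3/20·s² + (107/220 − 1)·s + 4/11 = 0
  3/20·s² − (4/11 + 3/20)·s + 4/11 = 0
which factors as (s − 1)·(3/20·s − 4/11) = 0, giving roots s = 1 and s = (4/11)/(3/20) = 80/33. Since 80/33 ≥ 1, the smallest root in [0, 1] is s = 1.)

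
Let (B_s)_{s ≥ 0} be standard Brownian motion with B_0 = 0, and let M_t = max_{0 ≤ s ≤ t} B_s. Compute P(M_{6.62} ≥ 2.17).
P(M_{6.62} ≥ 2.17) = 2·P(B_{6.62} ≥ 2.17) = 2(1 − Φ(2.17/√6.62)) ≈ 0.3990

By the reflection principle for Brownian motion, P(M_t ≥ a) = 2 · P(B_t ≥ a) for a ≥ 0. Since B_t ~ N(0, t), P(B_t ≥ 2.17) = 1 − Φ(2.17/√t) = 1 − Φ(2.17/√6.62) = 1 − Φ(0.8434). So
  P(M_{6.62} ≥ 2.17) = 2(1 − Φ(0.8434)) ≈ 0.3990.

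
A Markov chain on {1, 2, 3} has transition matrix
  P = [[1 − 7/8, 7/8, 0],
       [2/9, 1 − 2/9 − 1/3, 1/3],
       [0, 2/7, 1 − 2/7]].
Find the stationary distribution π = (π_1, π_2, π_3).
π = (32/305, 126/305, 147/305)

This is a birth-death chain on three states, which satisfies detailed balance: π_1 · P_{12} = π_2 · P_{21} and π_2 · P_{23} = π_3 · P_{32}.
From π_1 · 7/8 = π_2 · 2/9: π_2/π_1 = (7/8)/(2/9) = 63/16.
From π_2 · 1/3 = π_3 · 2/7: π_3/π_2 = (1/3)/(2/7) = 7/6.
Take π_1 proportional to 1; then unnormalized π = (1, 63/16, 147/32). Normalize by dividing by the sum 305/32:
  π = (32/305, 126/305, 147/305).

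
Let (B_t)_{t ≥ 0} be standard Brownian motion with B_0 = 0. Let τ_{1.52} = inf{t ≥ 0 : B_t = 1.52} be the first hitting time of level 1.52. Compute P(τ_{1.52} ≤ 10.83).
P(τ_{1.52} ≤ 10.83) = 2(1 − Φ(1.52/√10.83)) = 2(1 − Φ(0.4619)) ≈ 0.6442

By the reflection principle for standard BM, P(τ_b ≤ t) = 2 · P(B_t ≥ b). Since B_t ~ N(0, t), P(B_t ≥ 1.52) = 1 − Φ(1.52/√t) = 1 − Φ(1.52/√10.83) = 1 − Φ(0.4619) ≈ 0.32208. Doubling: P(τ_{1.52} ≤ 10.83) ≈ 2 · 0.32208 = 0.64416 ≈ 0.6442.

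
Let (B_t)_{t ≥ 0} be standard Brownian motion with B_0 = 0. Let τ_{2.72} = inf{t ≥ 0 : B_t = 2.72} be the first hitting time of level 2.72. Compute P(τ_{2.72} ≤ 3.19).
P(τ_{2.72} ≤ 3.19) = 2(1 − Φ(2.72/√3.19)) = 2(1 − Φ(1.5229)) ≈ 0.1278

By the reflection principle for standard BM, P(τ_b ≤ t) = 2 · P(B_t ≥ b). Since B_t ~ N(0, t), P(B_t ≥ 2.72) = 1 − Φ(2.72/√t) = 1 − Φ(2.72/√3.19) = 1 − Φ(1.5229) ≈ 0.06389. Doubling: P(τ_{2.72} ≤ 3.19) ≈ 2 · 0.06389 = 0.12778 ≈ 0.1278.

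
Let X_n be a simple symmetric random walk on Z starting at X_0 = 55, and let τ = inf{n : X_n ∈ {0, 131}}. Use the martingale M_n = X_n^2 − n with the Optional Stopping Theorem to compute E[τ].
E[τ] = 4180

M_n = X_n^2 − n is a martingale (since E[X_{n+1}^2 | F_n] = X_n^2 + 1). By OST (τ has finite mean in a bounded region), E[M_τ] = E[M_0] = X_0^2 − 0 = 55^2 = 3025. Also E[M_τ] = E[X_τ^2] − E[τ]. The walk exits at 0 or 131, with P(hit 131 first) = 55/131, so E[X_τ^2] = 131^2 · 55/131 + 0 = 7205. Thus E[τ] = E[X_τ^2] − E[M_τ] = 7205 − 3025 = 4180 = 55(131 − 55) = 4180.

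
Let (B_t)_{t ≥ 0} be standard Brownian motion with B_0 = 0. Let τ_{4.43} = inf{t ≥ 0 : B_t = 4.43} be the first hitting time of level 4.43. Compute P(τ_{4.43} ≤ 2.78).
P(τ_{4.43} ≤ 2.78) = 2(1 − Φ(4.43/√2.78)) = 2(1 − Φ(2.6569)) ≈ 0.0079

By the reflection principle for standard BM, P(τ_b ≤ t) = 2 · P(B_t ≥ b). Since B_t ~ N(0, t), P(B_t ≥ 4.43) = 1 − Φ(4.43/√t) = 1 − Φ(4.43/√2.78) = 1 − Φ(2.6569) ≈ 0.00394. Doubling: P(τ_{4.43} ≤ 2.78) ≈ 2 · 0.00394 = 0.00788 ≈ 0.0079.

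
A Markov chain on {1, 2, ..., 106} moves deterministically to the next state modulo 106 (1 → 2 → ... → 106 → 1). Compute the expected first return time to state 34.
E[T_34 | X_0 = 34] = 106

The chain cycles deterministically, so starting at state 34 it returns in exactly 106 steps. Equivalently, the stationary distribution is uniform π_j = 1/106 for every state j, so by Kac's formula E[T_34] = 1/π_34 = 106.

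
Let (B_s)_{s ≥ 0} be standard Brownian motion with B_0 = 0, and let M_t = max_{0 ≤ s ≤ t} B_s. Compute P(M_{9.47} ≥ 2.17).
P(M_{9.47} ≥ 2.17) = 2·P(B_{9.47} ≥ 2.17) = 2(1 − Φ(2.17/√9.47)) ≈ 0.4807

By the reflection principle for Brownian motion, P(M_t ≥ a) = 2 · P(B_t ≥ a) for a ≥ 0. Since B_t ~ N(0, t), P(B_t ≥ 2.17) = 1 − Φ(2.17/√t) = 1 − Φ(2.17/√9.47) = 1 − Φ(0.7052). So
  P(M_{9.47} ≥ 2.17) = 2(1 − Φ(0.7052)) ≈ 0.4807.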